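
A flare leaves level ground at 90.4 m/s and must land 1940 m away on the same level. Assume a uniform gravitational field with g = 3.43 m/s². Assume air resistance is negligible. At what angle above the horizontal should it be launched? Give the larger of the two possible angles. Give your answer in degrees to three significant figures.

R = v₀² sin 2θ / g gives sin 2θ = gR/v₀² = 3.43·1940/90.4² = 0.8143.
2θ = 54.51° or 180° − 54.51° = 125.5°, so θ = 27.26° or 62.74°.
The larger angle is 62.74°.

62.7°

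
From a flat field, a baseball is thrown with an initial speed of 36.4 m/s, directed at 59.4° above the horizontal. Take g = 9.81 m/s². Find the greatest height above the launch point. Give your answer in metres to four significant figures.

Horizontal component vₓ = 36.40 cos 59.4° = 18.53 m/s; vertical v_y0 = 36.40 sin 59.4° = 31.33 m/s.
Maximum height: H = v_y0² / (2g) = 31.33² / (2 × 9.81) = 50.03 m.

50.03 m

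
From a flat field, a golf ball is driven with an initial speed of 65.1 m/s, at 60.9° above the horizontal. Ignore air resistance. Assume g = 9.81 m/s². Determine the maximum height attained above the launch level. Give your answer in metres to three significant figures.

Components: vₓ = 65.10 cos 60.9° = 31.66 m/s, v_y0 = 65.10 sin 60.9° = 56.88 m/s.
At the apex v_y = 0, so H = v_y0²/(2g) = 56.88²/19.62 = 164.9 m.

165 m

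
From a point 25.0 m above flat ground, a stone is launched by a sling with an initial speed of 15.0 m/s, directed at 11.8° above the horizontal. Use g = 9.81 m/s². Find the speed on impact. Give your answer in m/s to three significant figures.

Resolve: vₓ = 15.00 cos 11.8° = 14.68 m/s and v_y0 = 15.00 sin 11.8° = 3.067 m/s.
With up positive and y = 0 at the ground: y(t) = 25.0 + (3.067) t − 4.905 t². Setting y = 0 and taking the positive root: t = [3.067 + √(3.067² + 2·9.81·25.0)] / 9.81 = (3.067 + 22.36) / 9.81 = 2.592 s.
Vertical velocity at impact: v_y = v_y0 − g t = 3.067 − 9.81 × 2.592 = −22.36 m/s.
Speed: |v| = √(vₓ² + v_y²) = √(14.68² + 22.36²) = 26.75 m/s.

26.7 m/s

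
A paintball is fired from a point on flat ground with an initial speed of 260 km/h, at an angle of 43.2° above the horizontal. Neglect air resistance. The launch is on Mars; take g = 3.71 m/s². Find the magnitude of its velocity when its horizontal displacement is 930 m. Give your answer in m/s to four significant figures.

55.05 m/s

Convert: 260 km/h = 260/3.6 = 72.22 m/s.
Resolve: vₓ = 72.22 cos 43.2° = 52.65 m/s and v_y0 = 72.22 sin 43.2° = 49.44 m/s.
Time to reach x = 930 m: t = x/vₓ = 930/52.65 = 17.66 s.
Vertical velocity there: v_y = v_y0 − g t = 49.44 − 3.71 × 17.66 = −16.10 m/s.
Speed: √(vₓ² + v_y²) = √(52.65² + 16.10²) = 55.05 m/s.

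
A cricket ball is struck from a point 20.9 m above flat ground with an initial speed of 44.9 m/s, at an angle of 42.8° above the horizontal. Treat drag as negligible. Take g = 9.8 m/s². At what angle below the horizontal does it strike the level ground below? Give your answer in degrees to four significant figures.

48.02°

Components: vₓ = 44.90 cos 42.8° = 32.94 m/s, v_y0 = 44.90 sin 42.8° = 30.51 m/s.
The projectile lands when y = 20.9 + (30.51) t − ½·9.80·t² = 0. Positive root: t = (30.51 + √(30.51² + 2·9.80·20.9)) / 9.80 = (30.51 + 36.61) / 9.80 = 6.849 s.
At impact: v_y = v_y0 − g t = −36.61 m/s; vₓ = 32.94 m/s.
Angle below horizontal: arctan(|v_y|/vₓ) = arctan(36.61/32.94) = 48.02°.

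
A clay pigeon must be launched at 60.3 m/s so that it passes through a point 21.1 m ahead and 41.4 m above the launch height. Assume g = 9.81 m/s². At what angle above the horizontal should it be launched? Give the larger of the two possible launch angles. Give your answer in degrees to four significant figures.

Trajectory: y = x tanθ − g x² (1 + tan²θ)/(2v₀²). With x = 21.1, y = 41.4, v₀ = 60.3, g = 9.81:
0.6006 tan²θ − 21.1 tanθ + (42.00) = 0.
tanθ = [21.1 ± √(21.1² − 4 × 0.6006 × (42.00))] / (2 × 0.6006) = (21.1 ± 18.56) / 1.201, giving tanθ = 2.118 or 33.01.
θ = 64.73° or 88.27°; the larger is 88.27°.

88.27°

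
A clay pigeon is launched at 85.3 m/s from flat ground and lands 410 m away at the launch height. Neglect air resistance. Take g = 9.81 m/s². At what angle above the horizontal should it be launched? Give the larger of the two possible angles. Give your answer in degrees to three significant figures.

Level-ground range R = v₀² sin(2θ)/g ⇒ sin(2θ) = gR/v₀² = 9.81 × 410 / 85.3² = 0.5528.
2θ = 33.56° or 180° − 33.56° = 146.4°, so θ = 16.78° or 73.22°.
The larger angle is 73.22°.

73.2°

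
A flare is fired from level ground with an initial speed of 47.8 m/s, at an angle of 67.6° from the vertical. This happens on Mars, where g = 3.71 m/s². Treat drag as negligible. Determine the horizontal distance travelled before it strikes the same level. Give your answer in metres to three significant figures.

Components: vₓ = 47.80 sin 67.6° = 44.19 m/s, v_y0 = 47.80 cos 67.6° = 18.22 m/s.
Flight time T = 2 v_y0 / g = 9.819 s.
Horizontal distance R = vₓ T = 44.19 × 9.819 = 434.0 m.

434 m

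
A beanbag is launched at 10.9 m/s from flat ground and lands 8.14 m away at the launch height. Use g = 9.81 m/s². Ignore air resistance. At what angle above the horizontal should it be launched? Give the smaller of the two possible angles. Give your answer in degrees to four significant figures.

21.12°

Level-ground range R = v₀² sin(2θ)/g ⇒ sin(2θ) = gR/v₀² = 9.81 × 8.14 / 10.9² = 0.6721.
2θ = 42.23° or 180° − 42.23° = 137.8°, so θ = 21.12° or 68.88°.
The smaller angle is 21.12°.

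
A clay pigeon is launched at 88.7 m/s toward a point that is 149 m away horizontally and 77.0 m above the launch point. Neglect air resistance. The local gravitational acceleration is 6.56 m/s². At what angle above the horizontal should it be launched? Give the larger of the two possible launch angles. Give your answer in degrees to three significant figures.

Trajectory: y = x tanθ − g x² (1 + tan²θ)/(2v₀²). With x = 149, y = 77.0, v₀ = 88.7, g = 6.56:
9.255 tan²θ − 149 tanθ + (86.26) = 0.
tanθ = [149 ± √(149² − 4 × 9.255 × (86.26))] / (2 × 9.255) = (149 ± 137.9) / 18.51, giving tanθ = 0.6014 or 15.50.
θ = 31.02° or 86.31°; the larger is 86.31°.

86.3°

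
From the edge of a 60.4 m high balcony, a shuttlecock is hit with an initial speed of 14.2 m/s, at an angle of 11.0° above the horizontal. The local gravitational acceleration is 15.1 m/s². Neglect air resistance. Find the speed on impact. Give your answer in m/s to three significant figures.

vₓ = 14.20 cos 11.0° = 13.94 m/s; v_y0 = 14.20 sin 11.0° = 2.709 m/s.
The projectile lands when y = 60.4 + (2.709) t − ½·15.1·t² = 0. Positive root: t = (2.709 + √(2.709² + 2·15.1·60.4)) / 15.1 = (2.709 + 42.80) / 15.1 = 3.014 s.
Vertical velocity at impact: v_y = v_y0 − g t = 2.709 − 15.1 × 3.014 = −42.80 m/s.
Speed: |v| = √(vₓ² + v_y²) = √(13.94² + 42.80²) = 45.01 m/s.

45.0 m/s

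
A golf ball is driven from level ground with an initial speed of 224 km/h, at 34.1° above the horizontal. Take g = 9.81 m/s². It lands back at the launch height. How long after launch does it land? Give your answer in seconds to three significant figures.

Convert: 224 km/h = 224/3.6 = 62.22 m/s.
Resolve: vₓ = 62.22 cos 34.1° = 51.52 m/s and v_y0 = 62.22 sin 34.1° = 34.88 m/s.
It returns to y = 0 when t = 2 v_y0 / g = 2(34.88)/9.81 = 7.112 s.

7.11 s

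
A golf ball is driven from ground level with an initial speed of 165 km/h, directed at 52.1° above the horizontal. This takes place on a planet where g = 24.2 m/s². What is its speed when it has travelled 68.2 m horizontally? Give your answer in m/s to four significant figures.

Convert: 165 km/h = 165/3.6 = 45.83 m/s.
Resolve: vₓ = 45.83 cos 52.1° = 28.15 m/s and v_y0 = 45.83 sin 52.1° = 36.17 m/s.
Time to reach x = 68.2 m: t = x/vₓ = 68.2/28.15 = 2.422 s.
Vertical velocity there: v_y = v_y0 − g t = 36.17 − 24.2 × 2.422 = −22.45 m/s.
Speed: √(vₓ² + v_y²) = √(28.15² + 22.45²) = 36.01 m/s.

36.01 m/s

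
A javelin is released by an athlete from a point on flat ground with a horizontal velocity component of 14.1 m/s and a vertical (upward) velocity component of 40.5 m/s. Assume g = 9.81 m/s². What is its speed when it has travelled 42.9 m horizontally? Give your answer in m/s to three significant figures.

x = vₓ t ⇒ t = 42.9/14.10 = 3.043 s.
Vertical velocity there: v_y = v_y0 − g t = 40.50 − 9.81 × 3.043 = 10.65 m/s.
Speed: √(vₓ² + v_y²) = √(14.10² + 10.65²) = 17.67 m/s.

17.7 m/s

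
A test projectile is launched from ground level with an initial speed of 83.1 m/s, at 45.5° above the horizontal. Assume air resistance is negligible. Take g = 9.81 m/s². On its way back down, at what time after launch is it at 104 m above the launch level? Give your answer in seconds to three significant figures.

Horizontal component vₓ = 83.10 cos 45.5° = 58.25 m/s; vertical v_y0 = 83.10 sin 45.5° = 59.27 m/s.
Height y(t) = 59.27 t − 4.905 t² = 104 gives 4.905 t² − 59.27 t + 104 = 0.
Quadratic formula: t = (59.27 ± √1472.6) / 9.81 = (59.27 ± 38.37) / 9.81 → t = 2.130 s or 9.954 s.
The descending-branch root is 9.954 s.

9.95 s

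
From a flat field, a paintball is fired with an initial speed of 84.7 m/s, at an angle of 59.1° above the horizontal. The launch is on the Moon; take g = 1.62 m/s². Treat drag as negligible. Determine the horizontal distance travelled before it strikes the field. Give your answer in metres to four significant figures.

Horizontal component vₓ = 84.70 cos 59.1° = 43.50 m/s; vertical v_y0 = 84.70 sin 59.1° = 72.68 m/s.
Time aloft: T = 2 v_y0 / g = 2 × 72.68 / 1.62 = 89.73 s.
Horizontal distance R = vₓ T = 43.50 × 89.73 = 3903 m.

3903 m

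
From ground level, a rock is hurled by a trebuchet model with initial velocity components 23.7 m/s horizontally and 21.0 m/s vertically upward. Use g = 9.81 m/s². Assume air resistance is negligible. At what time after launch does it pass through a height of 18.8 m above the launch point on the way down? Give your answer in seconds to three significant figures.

3.01 s

Set y = v_y0 t − ½ g t² = 18.8: 4.905 t² − 21.00 t + 18.8 = 0.
t = [21.00 ± √(21.00² − 2·9.81·18.8)] / 9.81 = (21.00 ± 8.494) / 9.81, so t = 1.275 s or t = 3.006 s.
The descending-branch root is 3.006 s.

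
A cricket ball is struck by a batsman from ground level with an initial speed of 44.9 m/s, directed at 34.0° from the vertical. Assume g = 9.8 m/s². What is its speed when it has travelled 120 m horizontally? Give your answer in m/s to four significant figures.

Resolve: vₓ = 44.90 sin 34.0° = 25.11 m/s and v_y0 = 44.90 cos 34.0° = 37.22 m/s.
At x = 120 m, t = x/vₓ = 120/25.11 = 4.779 s.
Vertical velocity there: v_y = v_y0 − g t = 37.22 − 9.80 × 4.779 = −9.614 m/s.
Speed: √(vₓ² + v_y²) = √(25.11² + 9.614²) = 26.89 m/s.

26.89 m/s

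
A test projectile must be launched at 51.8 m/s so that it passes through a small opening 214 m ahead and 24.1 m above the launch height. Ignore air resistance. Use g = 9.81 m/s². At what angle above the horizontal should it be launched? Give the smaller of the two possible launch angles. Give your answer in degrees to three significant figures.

Trajectory: y = x tanθ − g x² (1 + tan²θ)/(2v₀²). With x = 214, y = 24.1, v₀ = 51.8, g = 9.81:
83.72 tan²θ − 214 tanθ + (107.8) = 0.
tanθ = [214 ± √(214² − 4 × 83.72 × (107.8))] / (2 × 83.72) = (214 ± 98.45) / 167.4, giving tanθ = 0.6901 or 1.866.
θ = 34.61° or 61.81°; the smaller is 34.61°.

34.6°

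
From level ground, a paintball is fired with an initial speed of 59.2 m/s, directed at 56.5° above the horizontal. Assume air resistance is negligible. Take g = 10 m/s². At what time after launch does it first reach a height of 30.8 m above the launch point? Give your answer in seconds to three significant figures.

Horizontal component vₓ = 59.20 cos 56.5° = 32.67 m/s; vertical v_y0 = 59.20 sin 56.5° = 49.37 m/s.
Require v_y0 t − ½ g t² = 30.8, i.e. 5.000 t² − 49.37 t + 30.8 = 0.
t = [49.37 ± √(49.37² − 2·10.0·30.8)] / 10.0 = (49.37 ± 42.67) / 10.0, so t = 0.6693 s or t = 9.204 s.
The first (ascending) time is 0.6693 s.

0.669 s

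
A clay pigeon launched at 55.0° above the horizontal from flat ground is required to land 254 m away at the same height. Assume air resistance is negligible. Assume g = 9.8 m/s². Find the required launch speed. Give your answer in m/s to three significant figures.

On level ground R = v₀² sin 2θ / g ⇒ v₀ = √(gR / sin 2θ).
v₀ = √(9.80 × 254 / sin 110.0°) = √(2489 / 0.9397) = √2649.0 = 51.47 m/s.

51.5 m/s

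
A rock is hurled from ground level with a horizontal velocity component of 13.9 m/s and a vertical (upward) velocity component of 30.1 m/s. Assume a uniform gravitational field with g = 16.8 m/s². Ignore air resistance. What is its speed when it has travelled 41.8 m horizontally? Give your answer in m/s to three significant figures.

24.7 m/s

At x = 41.8 m, t = x/vₓ = 41.8/13.90 = 3.007 s.
Vertical velocity there: v_y = v_y0 − g t = 30.10 − 16.8 × 3.007 = −20.42 m/s.
Speed: √(vₓ² + v_y²) = √(13.90² + 20.42²) = 24.70 m/s.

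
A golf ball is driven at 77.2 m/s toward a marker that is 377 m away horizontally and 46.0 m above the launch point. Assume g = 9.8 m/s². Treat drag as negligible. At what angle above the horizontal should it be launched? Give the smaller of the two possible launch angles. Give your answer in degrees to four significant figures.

27.19°

Trajectory: y = x tanθ − g x² (1 + tan²θ)/(2v₀²). With x = 377, y = 46.0, v₀ = 77.2, g = 9.80:
116.9 tan²θ − 377 tanθ + (162.9) = 0.
tanθ = [377 ± √(377² − 4 × 116.9 × (162.9))] / (2 × 116.9) = (377 ± 256.9) / 233.7, giving tanθ = 0.5138 or 2.712.
θ = 27.19° or 69.76°; the smaller is 27.19°.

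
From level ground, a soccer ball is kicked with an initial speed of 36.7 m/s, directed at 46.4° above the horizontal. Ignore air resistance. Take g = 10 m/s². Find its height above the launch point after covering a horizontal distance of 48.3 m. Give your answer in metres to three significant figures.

Components: vₓ = 36.70 cos 46.4° = 25.31 m/s, v_y0 = 36.70 sin 46.4° = 26.58 m/s.
At x = 48.3 m, t = x/vₓ = 48.3/25.31 = 1.908 s.
Height: y = v_y0 t − ½ g t² = 26.58 × 1.908 − 5.000 × 1.908² = 50.72 − 18.21 = 32.51 m.

32.5 m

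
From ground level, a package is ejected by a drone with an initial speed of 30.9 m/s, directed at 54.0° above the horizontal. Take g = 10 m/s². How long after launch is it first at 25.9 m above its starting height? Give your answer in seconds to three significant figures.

1.47 s

Horizontal component vₓ = 30.90 cos 54.0° = 18.16 m/s; vertical v_y0 = 30.90 sin 54.0° = 25.00 m/s.
Require v_y0 t − ½ g t² = 25.9, i.e. 5.000 t² − 25.00 t + 25.9 = 0.
Quadratic formula: t = (25.00 ± √106.93) / 10.0 = (25.00 ± 10.34) / 10.0 → t = 1.466 s or 3.534 s.
The first (ascending) time is 1.466 s.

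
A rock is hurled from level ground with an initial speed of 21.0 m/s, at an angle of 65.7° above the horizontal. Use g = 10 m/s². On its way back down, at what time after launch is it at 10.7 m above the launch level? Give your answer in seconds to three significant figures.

3.15 s

Horizontal component vₓ = 21.00 cos 65.7° = 8.642 m/s; vertical v_y0 = 21.00 sin 65.7° = 19.14 m/s.
Require v_y0 t − ½ g t² = 10.7, i.e. 5.000 t² − 19.14 t + 10.7 = 0.
t = [19.14 ± √(19.14² − 2·10.0·10.7)] / 10.0 = (19.14 ± 12.34) / 10.0, so t = 0.6798 s or t = 3.148 s.
The descending-branch root is 3.148 s.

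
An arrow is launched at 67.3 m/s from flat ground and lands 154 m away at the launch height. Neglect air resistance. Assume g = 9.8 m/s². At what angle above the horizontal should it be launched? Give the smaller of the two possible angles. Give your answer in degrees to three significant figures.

From R = (v₀²/g) sin 2θ: sin 2θ = 9.80 × 154 / 4529.3 = 0.3332.
2θ = 19.46° or 180° − 19.46° = 160.5°, so θ = 9.732° or 80.27°.
The smaller angle is 9.732°.

9.73°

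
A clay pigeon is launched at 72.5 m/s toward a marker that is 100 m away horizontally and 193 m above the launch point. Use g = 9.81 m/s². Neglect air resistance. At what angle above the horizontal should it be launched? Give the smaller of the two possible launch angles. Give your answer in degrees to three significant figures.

Trajectory: y = x tanθ − g x² (1 + tan²θ)/(2v₀²). With x = 100, y = 193, v₀ = 72.5, g = 9.81:
9.332 tan²θ − 100 tanθ + (202.3) = 0.
tanθ = [100 ± √(100² − 4 × 9.332 × (202.3))] / (2 × 9.332) = (100 ± 49.47) / 18.66, giving tanθ = 2.707 or 8.009.
θ = 69.73° or 82.88°; the smaller is 69.73°.

69.7°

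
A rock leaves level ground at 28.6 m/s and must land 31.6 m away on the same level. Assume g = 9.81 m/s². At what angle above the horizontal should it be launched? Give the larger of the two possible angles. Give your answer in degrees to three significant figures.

78.9°

R = v₀² sin 2θ / g gives sin 2θ = gR/v₀² = 9.81·31.6/28.6² = 0.3790.
2θ = 22.27° or 180° − 22.27° = 157.7°, so θ = 11.14° or 78.86°.
The larger angle is 78.86°.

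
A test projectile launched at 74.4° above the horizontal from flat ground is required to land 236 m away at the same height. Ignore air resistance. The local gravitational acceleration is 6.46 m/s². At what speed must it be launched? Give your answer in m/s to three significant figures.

54.2 m/s

Level-ground range: R = v₀² sin(2θ)/g, so v₀ = √(gR / sin 2θ).
v₀ = √(6.46 × 236 / sin 148.8°) = √(1525 / 0.5180) = √2943.0 = 54.25 m/s.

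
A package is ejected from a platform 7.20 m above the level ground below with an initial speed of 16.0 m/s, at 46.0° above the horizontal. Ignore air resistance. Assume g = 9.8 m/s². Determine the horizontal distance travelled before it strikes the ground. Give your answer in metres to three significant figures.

31.8 m

Components: vₓ = 16.00 cos 46.0° = 11.11 m/s, v_y0 = 16.00 sin 46.0° = 11.51 m/s.
The projectile lands when y = 7.20 + (11.51) t − ½·9.80·t² = 0. Positive root: t = (11.51 + √(11.51² + 2·9.80·7.20)) / 9.80 = (11.51 + 16.54) / 9.80 = 2.862 s.
Horizontal distance: R = vₓ t = 11.11 × 2.862 = 31.81 m.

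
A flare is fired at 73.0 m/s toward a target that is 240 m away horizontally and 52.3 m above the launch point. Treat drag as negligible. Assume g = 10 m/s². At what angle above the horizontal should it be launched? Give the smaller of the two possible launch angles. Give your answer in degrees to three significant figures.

26.5°

Trajectory: y = x tanθ − g x² (1 + tan²θ)/(2v₀²). With x = 240, y = 52.3, v₀ = 73.0, g = 10.0:
54.04 tan²θ − 240 tanθ + (106.3) = 0.
tanθ = [240 ± √(240² − 4 × 54.04 × (106.3))] / (2 × 54.04) = (240 ± 186.0) / 108.1, giving tanθ = 0.4992 or 3.942.
θ = 26.53° or 75.76°; the smaller is 26.53°.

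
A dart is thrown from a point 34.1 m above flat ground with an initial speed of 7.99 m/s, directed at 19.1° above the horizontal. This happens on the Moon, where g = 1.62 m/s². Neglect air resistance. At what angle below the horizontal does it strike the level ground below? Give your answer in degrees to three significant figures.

55.1°

vₓ = 7.990 cos 19.1° = 7.550 m/s; v_y0 = 7.990 sin 19.1° = 2.614 m/s.
Vertical motion (up positive, ground at y = 0): 0.8100 t² − (2.614) t − 34.1 = 0, so t = (2.614 + √(2.614² + 2·1.62·34.1)) / 1.62 = (2.614 + 10.83) / 1.62 = 8.300 s.
At impact: v_y = v_y0 − g t = −10.83 m/s; vₓ = 7.550 m/s.
Angle below horizontal: arctan(|v_y|/vₓ) = arctan(10.83/7.550) = 55.12°.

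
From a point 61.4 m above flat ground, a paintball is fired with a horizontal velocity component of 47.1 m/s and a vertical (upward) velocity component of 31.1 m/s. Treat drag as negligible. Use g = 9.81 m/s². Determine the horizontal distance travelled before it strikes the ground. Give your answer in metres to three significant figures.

373 m

With up positive and y = 0 at the ground: y(t) = 61.4 + (31.10) t − 4.905 t². Setting y = 0 and taking the positive root: t = [31.10 + √(31.10² + 2·9.81·61.4)] / 9.81 = (31.10 + 46.60) / 9.81 = 7.921 s.
Horizontal distance: R = vₓ t = 47.10 × 7.921 = 373.1 m.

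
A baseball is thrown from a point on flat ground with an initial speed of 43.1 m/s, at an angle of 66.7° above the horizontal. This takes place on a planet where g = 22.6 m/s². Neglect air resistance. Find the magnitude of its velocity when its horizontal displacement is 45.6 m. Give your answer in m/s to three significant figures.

26.9 m/s

Horizontal component vₓ = 43.10 cos 66.7° = 17.05 m/s; vertical v_y0 = 43.10 sin 66.7° = 39.59 m/s.
Time to reach x = 45.6 m: t = x/vₓ = 45.6/17.05 = 2.675 s.
Vertical velocity there: v_y = v_y0 − g t = 39.59 − 22.6 × 2.675 = −20.87 m/s.
Speed: √(vₓ² + v_y²) = √(17.05² + 20.87²) = 26.94 m/s.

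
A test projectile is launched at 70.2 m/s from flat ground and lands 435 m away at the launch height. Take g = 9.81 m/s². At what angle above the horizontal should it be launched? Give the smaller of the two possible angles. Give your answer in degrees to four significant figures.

From R = (v₀²/g) sin 2θ: sin 2θ = 9.81 × 435 / 4928.0 = 0.8659.
2θ = 59.99° or 180° − 59.99° = 120.0°, so θ = 29.99° or 60.01°.
The smaller angle is 29.99°.

29.99°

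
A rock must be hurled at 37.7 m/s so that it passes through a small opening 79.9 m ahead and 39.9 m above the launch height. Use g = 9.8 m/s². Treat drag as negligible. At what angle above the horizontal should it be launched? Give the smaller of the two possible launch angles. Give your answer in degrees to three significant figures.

48.3°

Trajectory: y = x tanθ − g x² (1 + tan²θ)/(2v₀²). With x = 79.9, y = 39.9, v₀ = 37.7, g = 9.80:
22.01 tan²θ − 79.9 tanθ + (61.91) = 0.
tanθ = [79.9 ± √(79.9² − 4 × 22.01 × (61.91))] / (2 × 22.01) = (79.9 ± 30.56) / 44.02, giving tanθ = 1.121 or 2.509.
θ = 48.26° or 68.27°; the smaller is 48.26°.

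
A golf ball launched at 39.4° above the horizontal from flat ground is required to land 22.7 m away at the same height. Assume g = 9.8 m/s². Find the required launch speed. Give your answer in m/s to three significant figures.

On level ground R = v₀² sin 2θ / g ⇒ v₀ = √(gR / sin 2θ).
v₀ = √(9.80 × 22.7 / sin 78.80°) = √(222.5 / 0.9810) = √226.78 = 15.06 m/s.

15.1 m/s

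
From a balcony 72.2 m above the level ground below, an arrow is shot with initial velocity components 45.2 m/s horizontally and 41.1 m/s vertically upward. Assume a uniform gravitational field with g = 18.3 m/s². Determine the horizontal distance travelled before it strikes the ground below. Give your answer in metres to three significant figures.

264 m

The projectile lands when y = 72.2 + (41.10) t − ½·18.3·t² = 0. Positive root: t = (41.10 + √(41.10² + 2·18.3·72.2)) / 18.3 = (41.10 + 65.82) / 18.3 = 5.842 s.
Horizontal distance: R = vₓ t = 45.20 × 5.842 = 264.1 m.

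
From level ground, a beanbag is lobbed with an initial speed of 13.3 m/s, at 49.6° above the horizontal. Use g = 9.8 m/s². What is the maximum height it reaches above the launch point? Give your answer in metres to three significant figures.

5.23 m

Components: vₓ = 13.30 cos 49.6° = 8.620 m/s, v_y0 = 13.30 sin 49.6° = 10.13 m/s.
Peak height H = v_y0² / (2g) = 102.59 / 19.60 = 5.234 m.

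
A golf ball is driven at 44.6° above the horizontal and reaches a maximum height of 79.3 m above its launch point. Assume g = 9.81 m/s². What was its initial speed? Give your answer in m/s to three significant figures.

At the peak v_y = 0, so v_y0 = √(2gH) = √(2 × 9.81 × 79.3) = 39.44 m/s.
v_y0 = v₀ sin θ ⇒ v₀ = 39.44 / sin 44.6° = 56.18 m/s.

56.2 m/s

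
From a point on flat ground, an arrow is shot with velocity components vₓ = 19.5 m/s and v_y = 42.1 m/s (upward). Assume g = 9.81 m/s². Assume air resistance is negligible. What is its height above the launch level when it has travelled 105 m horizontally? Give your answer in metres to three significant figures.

84.5 m

x = vₓ t ⇒ t = 105/19.50 = 5.385 s.
Height: y = v_y0 t − ½ g t² = 42.10 × 5.385 − 4.905 × 5.385² = 226.7 − 142.2 = 84.48 m.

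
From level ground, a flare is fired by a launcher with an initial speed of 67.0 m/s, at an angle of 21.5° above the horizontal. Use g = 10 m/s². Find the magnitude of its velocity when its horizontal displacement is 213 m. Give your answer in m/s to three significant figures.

Resolve: vₓ = 67.00 cos 21.5° = 62.34 m/s and v_y0 = 67.00 sin 21.5° = 24.56 m/s.
At x = 213 m, t = x/vₓ = 213/62.34 = 3.417 s.
Vertical velocity there: v_y = v_y0 − g t = 24.56 − 10.0 × 3.417 = −9.613 m/s.
Speed: √(vₓ² + v_y²) = √(62.34² + 9.613²) = 63.07 m/s.

63.1 m/s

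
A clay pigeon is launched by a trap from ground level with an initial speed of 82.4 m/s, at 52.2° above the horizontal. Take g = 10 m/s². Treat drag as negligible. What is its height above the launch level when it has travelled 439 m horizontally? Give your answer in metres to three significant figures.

188 m

Horizontal component vₓ = 82.40 cos 52.2° = 50.50 m/s; vertical v_y0 = 82.40 sin 52.2° = 65.11 m/s.
Time to reach x = 439 m: t = x/vₓ = 439/50.50 = 8.692 s.
Height: y = v_y0 t − ½ g t² = 65.11 × 8.692 − 5.000 × 8.692² = 566.0 − 377.8 = 188.2 m.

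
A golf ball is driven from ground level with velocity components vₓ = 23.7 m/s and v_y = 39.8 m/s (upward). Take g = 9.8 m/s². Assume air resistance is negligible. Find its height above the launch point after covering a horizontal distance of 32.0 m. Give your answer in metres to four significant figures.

44.81 m

x = vₓ t ⇒ t = 32.0/23.70 = 1.350 s.
Height: y = v_y0 t − ½ g t² = 39.80 × 1.350 − 4.900 × 1.350² = 53.74 − 8.933 = 44.81 m.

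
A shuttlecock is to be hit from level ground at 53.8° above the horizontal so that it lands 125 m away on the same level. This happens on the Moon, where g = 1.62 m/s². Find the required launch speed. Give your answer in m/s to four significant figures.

14.58 m/s

On level ground R = v₀² sin 2θ / g ⇒ v₀ = √(gR / sin 2θ).
v₀ = √(1.62 × 125 / sin 107.6°) = √(202.5 / 0.9532) = √212.44 = 14.58 m/s.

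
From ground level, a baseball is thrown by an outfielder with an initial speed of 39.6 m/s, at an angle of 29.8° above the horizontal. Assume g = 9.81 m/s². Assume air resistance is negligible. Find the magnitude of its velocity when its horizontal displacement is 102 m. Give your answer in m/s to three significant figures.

35.6 m/s

Resolve: vₓ = 39.60 cos 29.8° = 34.36 m/s and v_y0 = 39.60 sin 29.8° = 19.68 m/s.
At x = 102 m, t = x/vₓ = 102/34.36 = 2.968 s.
Vertical velocity there: v_y = v_y0 − g t = 19.68 − 9.81 × 2.968 = −9.439 m/s.
Speed: √(vₓ² + v_y²) = √(34.36² + 9.439²) = 35.64 m/s.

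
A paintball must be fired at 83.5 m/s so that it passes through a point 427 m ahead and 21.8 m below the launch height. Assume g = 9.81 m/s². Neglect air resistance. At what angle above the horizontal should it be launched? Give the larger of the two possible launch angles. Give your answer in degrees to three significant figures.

71.9°

Trajectory: y = x tanθ − g x² (1 + tan²θ)/(2v₀²). With x = 427, y = −21.8, v₀ = 83.5, g = 9.81:
128.3 tan²θ − 427 tanθ + (106.5) = 0.
tanθ = [427 ± √(427² − 4 × 128.3 × (106.5))] / (2 × 128.3) = (427 ± 357.4) / 256.5, giving tanθ = 0.2715 or 3.057.
θ = 15.19° or 71.89°; the larger is 71.89°.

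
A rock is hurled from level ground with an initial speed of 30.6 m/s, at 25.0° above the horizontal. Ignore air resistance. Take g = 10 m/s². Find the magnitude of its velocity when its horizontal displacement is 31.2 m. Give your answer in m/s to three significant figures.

Horizontal component vₓ = 30.60 cos 25.0° = 27.73 m/s; vertical v_y0 = 30.60 sin 25.0° = 12.93 m/s.
At x = 31.2 m, t = x/vₓ = 31.2/27.73 = 1.125 s.
Vertical velocity there: v_y = v_y0 − g t = 12.93 − 10.0 × 1.125 = 1.682 m/s.
Speed: √(vₓ² + v_y²) = √(27.73² + 1.682²) = 27.78 m/s.

27.8 m/s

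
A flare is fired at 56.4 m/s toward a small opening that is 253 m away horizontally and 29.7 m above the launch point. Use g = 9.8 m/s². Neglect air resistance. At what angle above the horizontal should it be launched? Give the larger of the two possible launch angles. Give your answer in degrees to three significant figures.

Trajectory: y = x tanθ − g x² (1 + tan²θ)/(2v₀²). With x = 253, y = 29.7, v₀ = 56.4, g = 9.80:
98.60 tan²θ − 253 tanθ + (128.3) = 0.
tanθ = [253 ± √(253² − 4 × 98.60 × (128.3))] / (2 × 98.60) = (253 ± 115.8) / 197.2, giving tanθ = 0.6958 or 1.870.
θ = 34.83° or 61.87°; the larger is 61.87°.

61.9°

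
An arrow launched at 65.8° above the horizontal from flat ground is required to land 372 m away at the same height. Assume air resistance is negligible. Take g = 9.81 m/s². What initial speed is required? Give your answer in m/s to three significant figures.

69.9 m/s

From R = (v₀² / g) sin 2θ: v₀ = √(gR / sin 2θ).
v₀ = √(9.81 × 372 / sin 131.6°) = √(3649 / 0.7478) = √4880.1 = 69.86 m/s.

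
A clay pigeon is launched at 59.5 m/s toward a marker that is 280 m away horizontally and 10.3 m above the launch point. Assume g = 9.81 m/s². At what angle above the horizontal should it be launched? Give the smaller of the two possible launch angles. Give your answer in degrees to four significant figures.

Trajectory: y = x tanθ − g x² (1 + tan²θ)/(2v₀²). With x = 280, y = 10.3, v₀ = 59.5, g = 9.81:
108.6 tan²θ − 280 tanθ + (118.9) = 0.
tanθ = [280 ± √(280² − 4 × 108.6 × (118.9))] / (2 × 108.6) = (280 ± 163.5) / 217.2, giving tanθ = 0.5363 or 2.041.
θ = 28.20° or 63.90°; the smaller is 28.20°.

28.20°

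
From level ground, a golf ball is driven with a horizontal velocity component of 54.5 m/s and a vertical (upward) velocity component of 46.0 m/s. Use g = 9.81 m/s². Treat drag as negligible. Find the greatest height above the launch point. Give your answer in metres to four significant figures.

107.8 m

Maximum height: H = v_y0² / (2g) = 46.00² / (2 × 9.81) = 107.8 m.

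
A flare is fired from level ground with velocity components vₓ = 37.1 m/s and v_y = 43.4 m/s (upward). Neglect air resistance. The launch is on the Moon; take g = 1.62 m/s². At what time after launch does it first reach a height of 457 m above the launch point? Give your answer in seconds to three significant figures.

Set y = v_y0 t − ½ g t² = 457: 0.8100 t² − 43.40 t + 457 = 0.
Quadratic formula: t = (43.40 ± √402.88) / 1.62 = (43.40 ± 20.07) / 1.62 → t = 14.40 s or 39.18 s.
The first (ascending) time is 14.40 s.

14.4 s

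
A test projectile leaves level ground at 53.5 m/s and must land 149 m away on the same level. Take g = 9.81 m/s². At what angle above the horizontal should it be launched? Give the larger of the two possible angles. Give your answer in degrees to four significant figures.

74.65°

Level-ground range R = v₀² sin(2θ)/g ⇒ sin(2θ) = gR/v₀² = 9.81 × 149 / 53.5² = 0.5107.
2θ = 30.71° or 180° − 30.71° = 149.3°, so θ = 15.35° or 74.65°.
The larger angle is 74.65°.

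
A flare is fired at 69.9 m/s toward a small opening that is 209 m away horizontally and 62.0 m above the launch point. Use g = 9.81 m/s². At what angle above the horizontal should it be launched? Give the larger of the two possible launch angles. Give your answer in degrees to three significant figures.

76.6°

Trajectory: y = x tanθ − g x² (1 + tan²θ)/(2v₀²). With x = 209, y = 62.0, v₀ = 69.9, g = 9.81:
43.85 tan²θ − 209 tanθ + (105.9) = 0.
tanθ = [209 ± √(209² − 4 × 43.85 × (105.9))] / (2 × 43.85) = (209 ± 158.5) / 87.70, giving tanθ = 0.5761 or 4.190.
θ = 29.95° or 76.58°; the larger is 76.58°.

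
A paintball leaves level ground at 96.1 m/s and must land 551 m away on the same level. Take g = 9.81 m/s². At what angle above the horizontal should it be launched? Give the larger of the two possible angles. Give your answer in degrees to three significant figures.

R = v₀² sin 2θ / g gives sin 2θ = gR/v₀² = 9.81·551/96.1² = 0.5853.
2θ = 35.82° or 180° − 35.82° = 144.2°, so θ = 17.91° or 72.09°.
The larger angle is 72.09°.

72.1°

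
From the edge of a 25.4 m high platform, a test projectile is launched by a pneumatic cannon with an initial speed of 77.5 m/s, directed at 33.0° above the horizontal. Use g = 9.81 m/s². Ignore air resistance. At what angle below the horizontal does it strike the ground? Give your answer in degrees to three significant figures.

36.3°

vₓ = 77.50 cos 33.0° = 65.00 m/s; v_y0 = 77.50 sin 33.0° = 42.21 m/s.
Vertical motion (up positive, ground at y = 0): 4.905 t² − (42.21) t − 25.4 = 0, so t = (42.21 + √(42.21² + 2·9.81·25.4)) / 9.81 = (42.21 + 47.75) / 9.81 = 9.170 s.
At impact: v_y = v_y0 − g t = −47.75 m/s; vₓ = 65.00 m/s.
Angle below horizontal: arctan(|v_y|/vₓ) = arctan(47.75/65.00) = 36.30°.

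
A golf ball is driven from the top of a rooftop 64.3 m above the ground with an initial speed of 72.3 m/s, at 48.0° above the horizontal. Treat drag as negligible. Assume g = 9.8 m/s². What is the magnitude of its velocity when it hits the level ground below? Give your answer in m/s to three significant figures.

vₓ = 72.30 cos 48.0° = 48.38 m/s; v_y0 = 72.30 sin 48.0° = 53.73 m/s.
Vertical motion (up positive, ground at y = 0): 4.900 t² − (53.73) t − 64.3 = 0, so t = (53.73 + √(53.73² + 2·9.80·64.3)) / 9.80 = (53.73 + 64.40) / 9.80 = 12.05 s.
Vertical velocity at impact: v_y = v_y0 − g t = 53.73 − 9.80 × 12.05 = −64.40 m/s.
Speed: |v| = √(vₓ² + v_y²) = √(48.38² + 64.40²) = 80.55 m/s.

80.5 m/s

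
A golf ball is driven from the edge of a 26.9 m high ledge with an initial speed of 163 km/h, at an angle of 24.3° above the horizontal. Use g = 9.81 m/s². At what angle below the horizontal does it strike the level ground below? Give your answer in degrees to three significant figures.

35.6°

Convert: 163 km/h = 163/3.6 = 45.28 m/s.
Components: vₓ = 45.28 cos 24.3° = 41.27 m/s, v_y0 = 45.28 sin 24.3° = 18.63 m/s.
The projectile lands when y = 26.9 + (18.63) t − ½·9.81·t² = 0. Positive root: t = (18.63 + √(18.63² + 2·9.81·26.9)) / 9.81 = (18.63 + 29.58) / 9.81 = 4.915 s.
At impact: v_y = v_y0 − g t = −29.58 m/s; vₓ = 41.27 m/s.
Angle below horizontal: arctan(|v_y|/vₓ) = arctan(29.58/41.27) = 35.63°.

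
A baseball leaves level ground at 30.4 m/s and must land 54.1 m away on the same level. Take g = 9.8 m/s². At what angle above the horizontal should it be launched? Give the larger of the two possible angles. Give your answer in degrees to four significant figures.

72.50°

Level-ground range R = v₀² sin(2θ)/g ⇒ sin(2θ) = gR/v₀² = 9.80 × 54.1 / 30.4² = 0.5737.
2θ = 35.01° or 180° − 35.01° = 145.0°, so θ = 17.50° or 72.50°.
The larger angle is 72.50°.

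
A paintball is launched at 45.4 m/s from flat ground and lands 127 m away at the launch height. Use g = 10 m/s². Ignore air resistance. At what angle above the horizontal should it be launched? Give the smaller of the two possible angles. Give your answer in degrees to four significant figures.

From R = (v₀²/g) sin 2θ: sin 2θ = 10.0 × 127 / 2061.2 = 0.6162.
2θ = 38.04° or 180° − 38.04° = 142.0°, so θ = 19.02° or 70.98°.
The smaller angle is 19.02°.

19.02°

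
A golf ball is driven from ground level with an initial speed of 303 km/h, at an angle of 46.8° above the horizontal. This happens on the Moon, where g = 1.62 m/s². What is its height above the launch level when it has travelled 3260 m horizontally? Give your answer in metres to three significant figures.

Convert: 303 km/h = 303/3.6 = 84.17 m/s.
Components: vₓ = 84.17 cos 46.8° = 57.62 m/s, v_y0 = 84.17 sin 46.8° = 61.35 m/s.
x = vₓ t ⇒ t = 3260/57.62 = 56.58 s.
Height: y = v_y0 t − ½ g t² = 61.35 × 56.58 − 0.8100 × 56.58² = 3472 − 2593 = 878.4 m.

878 m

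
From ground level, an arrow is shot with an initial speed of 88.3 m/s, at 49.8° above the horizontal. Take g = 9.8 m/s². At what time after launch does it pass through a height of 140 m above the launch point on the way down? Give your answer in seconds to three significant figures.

Components: vₓ = 88.30 cos 49.8° = 56.99 m/s, v_y0 = 88.30 sin 49.8° = 67.44 m/s.
Set y = v_y0 t − ½ g t² = 140: 4.900 t² − 67.44 t + 140 = 0.
Quadratic formula: t = (67.44 ± √1804.6) / 9.80 = (67.44 ± 42.48) / 9.80 → t = 2.547 s or 11.22 s.
The descending-branch root is 11.22 s.

11.2 s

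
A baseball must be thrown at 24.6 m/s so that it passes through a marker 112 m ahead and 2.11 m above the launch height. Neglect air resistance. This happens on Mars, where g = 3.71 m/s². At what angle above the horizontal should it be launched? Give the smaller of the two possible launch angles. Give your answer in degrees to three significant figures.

Trajectory: y = x tanθ − g x² (1 + tan²θ)/(2v₀²). With x = 112, y = 2.11, v₀ = 24.6, g = 3.71:
38.45 tan²θ − 112 tanθ + (40.56) = 0.
tanθ = [112 ± √(112² − 4 × 38.45 × (40.56))] / (2 × 38.45) = (112 ± 79.41) / 76.90, giving tanθ = 0.4238 or 2.489.
θ = 22.97° or 68.11°; the smaller is 22.97°.

23.0°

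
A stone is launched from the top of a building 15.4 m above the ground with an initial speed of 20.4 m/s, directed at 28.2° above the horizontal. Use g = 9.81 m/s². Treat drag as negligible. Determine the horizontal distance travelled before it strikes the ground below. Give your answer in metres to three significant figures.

vₓ = 20.40 cos 28.2° = 17.98 m/s; v_y0 = 20.40 sin 28.2° = 9.640 m/s.
With up positive and y = 0 at the ground: y(t) = 15.4 + (9.640) t − 4.905 t². Setting y = 0 and taking the positive root: t = [9.640 + √(9.640² + 2·9.81·15.4)] / 9.81 = (9.640 + 19.88) / 9.81 = 3.009 s.
Horizontal distance: R = vₓ t = 17.98 × 3.009 = 54.09 m.

54.1 m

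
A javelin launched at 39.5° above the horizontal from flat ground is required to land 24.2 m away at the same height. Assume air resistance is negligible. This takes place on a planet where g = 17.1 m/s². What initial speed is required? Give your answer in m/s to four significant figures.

20.53 m/s

From R = (v₀² / g) sin 2θ: v₀ = √(gR / sin 2θ).
v₀ = √(17.1 × 24.2 / sin 79.00°) = √(413.8 / 0.9816) = √421.57 = 20.53 m/s.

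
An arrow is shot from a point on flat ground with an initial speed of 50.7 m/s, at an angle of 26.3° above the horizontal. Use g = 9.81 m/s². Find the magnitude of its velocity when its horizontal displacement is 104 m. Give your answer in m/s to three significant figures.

45.5 m/s

Resolve: vₓ = 50.70 cos 26.3° = 45.45 m/s and v_y0 = 50.70 sin 26.3° = 22.46 m/s.
x = vₓ t ⇒ t = 104/45.45 = 2.288 s.
Vertical velocity there: v_y = v_y0 − g t = 22.46 − 9.81 × 2.288 = 0.01710 m/s.
Speed: √(vₓ² + v_y²) = √(45.45² + 0.01710²) = 45.45 m/s.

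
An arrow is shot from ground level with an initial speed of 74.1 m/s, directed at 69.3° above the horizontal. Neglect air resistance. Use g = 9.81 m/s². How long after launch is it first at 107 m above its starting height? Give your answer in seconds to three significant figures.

vₓ = 74.10 cos 69.3° = 26.19 m/s; v_y0 = 74.10 sin 69.3° = 69.32 m/s.
Set y = v_y0 t − ½ g t² = 107: 4.905 t² − 69.32 t + 107 = 0.
t = [69.32 ± √(69.32² − 2·9.81·107)] / 9.81 = (69.32 ± 52.01) / 9.81, so t = 1.764 s or t = 12.37 s.
The first (ascending) time is 1.764 s.

1.76 s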